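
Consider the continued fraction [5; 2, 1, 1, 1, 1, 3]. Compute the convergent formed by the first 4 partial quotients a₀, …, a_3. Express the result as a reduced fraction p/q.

27/5

a_0 = 5: 5/1
a_1 = 2: 11/2
a_2 = 1: 16/3
a_3 = 1: 27/5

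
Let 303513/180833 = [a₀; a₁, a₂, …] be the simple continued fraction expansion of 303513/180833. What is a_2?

Run the Euclidean algorithm, recording each quotient:
⌊303513/180833⌋ = 1, remainder 122680
⌊180833/122680⌋ = 1, remainder 58153
⌊122680/58153⌋ = 2, remainder 6374

2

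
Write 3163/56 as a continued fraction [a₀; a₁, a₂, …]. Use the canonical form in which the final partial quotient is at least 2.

[56; 2, 13, 2]

3163 = 56·56 + 27, so a_0 = 56
56 = 2·27 + 2, so a_1 = 2
27 = 13·2 + 1, so a_2 = 13
2 = 2·1 + 0, so a_3 = 2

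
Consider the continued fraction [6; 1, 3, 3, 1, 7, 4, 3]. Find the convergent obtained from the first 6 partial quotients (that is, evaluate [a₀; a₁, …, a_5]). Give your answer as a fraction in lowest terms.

893/132

Start with 7.
1 + 1/(7/1) = 1 + 1/7 = 8/7
3 + 1/(8/7) = 3 + 7/8 = 31/8
3 + 1/(31/8) = 3 + 8/31 = 101/31
1 + 1/(101/31) = 1 + 31/101 = 132/101
6 + 1/(132/101) = 6 + 101/132 = 893/132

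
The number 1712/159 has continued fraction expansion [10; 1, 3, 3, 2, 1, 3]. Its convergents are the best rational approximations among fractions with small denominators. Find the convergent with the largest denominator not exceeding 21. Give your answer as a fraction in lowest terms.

List convergents until the denominator exceeds the bound:
a_0 = 10: 10/1  (≤ bound)
a_1 = 1: 11/1  (≤ bound)
a_2 = 3: 43/4  (≤ bound)
a_3 = 3: 140/13  (≤ bound)
a_4 = 2: 323/30  (> 21, stop)

140/13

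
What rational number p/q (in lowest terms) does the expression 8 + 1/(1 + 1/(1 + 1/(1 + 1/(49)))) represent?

a_0 = 8: 8/1
a_1 = 1: 9/1
a_2 = 1: 17/2
a_3 = 1: 26/3
a_4 = 49: 1291/149

1291/149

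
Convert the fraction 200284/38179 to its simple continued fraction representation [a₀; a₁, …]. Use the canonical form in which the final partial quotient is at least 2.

[5; 4, 15, 14, 6, 3, 2]

Run the Euclidean algorithm, recording each quotient:
⌊200284/38179⌋ = 5, remainder 9389
⌊38179/9389⌋ = 4, remainder 623
⌊9389/623⌋ = 15, remainder 44
⌊623/44⌋ = 14, remainder 7
⌊44/7⌋ = 6, remainder 2
⌊7/2⌋ = 3, remainder 1
⌊2/1⌋ = 2, remainder 0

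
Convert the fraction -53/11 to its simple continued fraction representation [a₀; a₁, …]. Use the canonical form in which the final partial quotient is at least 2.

[-5; 5, 2]

Repeatedly divide and take the remainder:
⌊-53/11⌋ = -5, remainder 2
⌊11/2⌋ = 5, remainder 1
⌊2/1⌋ = 2, remainder 0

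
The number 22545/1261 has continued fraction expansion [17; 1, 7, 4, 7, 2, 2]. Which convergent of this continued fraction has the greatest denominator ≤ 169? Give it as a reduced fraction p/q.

a_0 = 17: 17/1  (≤ bound)
a_1 = 1: 18/1  (≤ bound)
a_2 = 7: 143/8  (≤ bound)
a_3 = 4: 590/33  (≤ bound)
a_4 = 7: 4273/239  (> 169, stop)

590/33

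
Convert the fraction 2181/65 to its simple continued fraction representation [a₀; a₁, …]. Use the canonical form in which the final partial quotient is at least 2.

[33; 1, 1, 4, 7]

2181 ÷ 65 → quotient 33, remainder 36
65 ÷ 36 → quotient 1, remainder 29
36 ÷ 29 → quotient 1, remainder 7
29 ÷ 7 → quotient 4, remainder 1
7 ÷ 1 → quotient 7, remainder 0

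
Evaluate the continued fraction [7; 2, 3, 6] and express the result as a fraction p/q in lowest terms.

327/44

Build up convergents one term at a time:
a_0 = 7: 7/1
a_1 = 2: 15/2
a_2 = 3: 52/7
a_3 = 6: 327/44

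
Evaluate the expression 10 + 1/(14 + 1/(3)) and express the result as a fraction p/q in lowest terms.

a_0 = 10: 10/1
a_1 = 14: 141/14
a_2 = 3: 433/43

433/43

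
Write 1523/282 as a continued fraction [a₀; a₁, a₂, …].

Apply division with remainder until the remainder is 0:
1523 ÷ 282 → quotient 5, remainder 113
282 ÷ 113 → quotient 2, remainder 56
113 ÷ 56 → quotient 2, remainder 1
56 ÷ 1 → quotient 56, remainder 0

[5; 2, 2, 56]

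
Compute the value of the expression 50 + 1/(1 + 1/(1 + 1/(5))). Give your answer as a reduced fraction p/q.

Start with 5.
1 + 1/(5/1) = 1 + 1/5 = 6/5
1 + 1/(6/5) = 1 + 5/6 = 11/6
50 + 1/(11/6) = 50 + 6/11 = 556/11

556/11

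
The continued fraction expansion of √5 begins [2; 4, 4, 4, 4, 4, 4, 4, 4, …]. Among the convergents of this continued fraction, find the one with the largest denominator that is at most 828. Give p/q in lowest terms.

682/305

a_0 = 2: 2/1  (≤ bound)
a_1 = 4: 9/4  (≤ bound)
a_2 = 4: 38/17  (≤ bound)
a_3 = 4: 161/72  (≤ bound)
a_4 = 4: 682/305  (≤ bound)
a_5 = 4: 2889/1292  (> 828, stop)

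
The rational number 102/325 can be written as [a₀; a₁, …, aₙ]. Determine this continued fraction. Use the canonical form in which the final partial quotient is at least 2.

[0; 3, 5, 2, 1, 2, 2]

Repeatedly divide and take the remainder:
⌊102/325⌋ = 0, remainder 102
⌊325/102⌋ = 3, remainder 19
⌊102/19⌋ = 5, remainder 7
⌊19/7⌋ = 2, remainder 5
⌊7/5⌋ = 1, remainder 2
⌊5/2⌋ = 2, remainder 1
⌊2/1⌋ = 2, remainder 0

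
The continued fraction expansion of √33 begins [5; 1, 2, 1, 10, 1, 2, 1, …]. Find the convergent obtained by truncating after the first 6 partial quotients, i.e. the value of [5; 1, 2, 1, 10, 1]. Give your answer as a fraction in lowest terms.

Starting at the tail and folding back:
Start with 1.
10 + 1/(1/1) = 10 + 1/1 = 11/1
1 + 1/(11/1) = 1 + 1/11 = 12/11
2 + 1/(12/11) = 2 + 11/12 = 35/12
1 + 1/(35/12) = 1 + 12/35 = 47/35
5 + 1/(47/35) = 5 + 35/47 = 270/47

270/47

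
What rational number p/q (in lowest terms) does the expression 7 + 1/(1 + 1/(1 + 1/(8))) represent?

128/17

Work from the innermost term outward:
Start with 8.
1 + 1/(8/1) = 1 + 1/8 = 9/8
1 + 1/(9/8) = 1 + 8/9 = 17/9
7 + 1/(17/9) = 7 + 9/17 = 128/17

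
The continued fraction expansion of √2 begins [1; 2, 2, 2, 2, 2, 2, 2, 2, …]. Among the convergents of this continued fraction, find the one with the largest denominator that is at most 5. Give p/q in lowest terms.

a_0 = 1: 1/1  (≤ bound)
a_1 = 2: 3/2  (≤ bound)
a_2 = 2: 7/5  (≤ bound)
a_3 = 2: 17/12  (> 5, stop)

7/5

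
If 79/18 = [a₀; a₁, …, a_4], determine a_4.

Repeatedly divide and take the remainder:
79 = 4·18 + 7, so a_0 = 4
18 = 2·7 + 4, so a_1 = 2
7 = 1·4 + 3, so a_2 = 1
4 = 1·3 + 1, so a_3 = 1
3 = 3·1 + 0, so a_4 = 3

3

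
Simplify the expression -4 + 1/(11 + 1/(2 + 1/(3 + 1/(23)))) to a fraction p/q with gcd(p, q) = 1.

a_0 = -4: -4/1
a_1 = 11: -43/11
a_2 = 2: -90/23
a_3 = 3: -313/80
a_4 = 23: -7289/1863

-7289/1863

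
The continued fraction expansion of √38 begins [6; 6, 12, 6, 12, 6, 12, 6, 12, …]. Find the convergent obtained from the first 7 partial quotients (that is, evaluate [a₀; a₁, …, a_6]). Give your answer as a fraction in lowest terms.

Start with 12.
6 + 1/(12/1) = 6 + 1/12 = 73/12
12 + 1/(73/12) = 12 + 12/73 = 888/73
6 + 1/(888/73) = 6 + 73/888 = 5401/888
12 + 1/(5401/888) = 12 + 888/5401 = 65700/5401
6 + 1/(65700/5401) = 6 + 5401/65700 = 399601/65700
6 + 1/(399601/65700) = 6 + 65700/399601 = 2463306/399601

2463306/399601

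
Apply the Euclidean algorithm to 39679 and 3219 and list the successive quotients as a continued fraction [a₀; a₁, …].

39679 ÷ 3219 → quotient 12, remainder 1051
3219 ÷ 1051 → quotient 3, remainder 66
1051 ÷ 66 → quotient 15, remainder 61
66 ÷ 61 → quotient 1, remainder 5
61 ÷ 5 → quotient 12, remainder 1
5 ÷ 1 → quotient 5, remainder 0

[12; 3, 15, 1, 12, 5]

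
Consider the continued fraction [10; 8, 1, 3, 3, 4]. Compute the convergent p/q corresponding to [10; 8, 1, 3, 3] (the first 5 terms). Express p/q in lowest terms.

a_0 = 10: 10/1
a_1 = 8: 81/8
a_2 = 1: 91/9
a_3 = 3: 354/35
a_4 = 3: 1153/114

1153/114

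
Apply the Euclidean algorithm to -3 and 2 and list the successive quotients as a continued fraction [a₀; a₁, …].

Run the Euclidean algorithm, recording each quotient:
-3 = -2·2 + 1, so a_0 = -2
2 = 2·1 + 0, so a_1 = 2

[-2; 2]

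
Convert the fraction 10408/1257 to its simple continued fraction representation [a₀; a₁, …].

[8; 3, 1, 1, 3, 50]

10408 = 8·1257 + 352, so a_0 = 8
1257 = 3·352 + 201, so a_1 = 3
352 = 1·201 + 151, so a_2 = 1
201 = 1·151 + 50, so a_3 = 1
151 = 3·50 + 1, so a_4 = 3
50 = 50·1 + 0, so a_5 = 50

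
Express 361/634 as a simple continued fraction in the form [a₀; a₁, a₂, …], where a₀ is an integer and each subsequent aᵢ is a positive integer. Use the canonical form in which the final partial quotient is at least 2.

361 = 0·634 + 361, so a_0 = 0
634 = 1·361 + 273, so a_1 = 1
361 = 1·273 + 88, so a_2 = 1
273 = 3·88 + 9, so a_3 = 3
88 = 9·9 + 7, so a_4 = 9
9 = 1·7 + 2, so a_5 = 1
7 = 3·2 + 1, so a_6 = 3
2 = 2·1 + 0, so a_7 = 2

[0; 1, 1, 3, 9, 1, 3, 2]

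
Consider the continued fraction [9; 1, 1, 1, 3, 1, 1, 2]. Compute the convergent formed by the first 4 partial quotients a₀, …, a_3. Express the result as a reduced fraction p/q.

29/3

Start with 1.
1 + 1/(1/1) = 1 + 1/1 = 2/1
1 + 1/(2/1) = 1 + 1/2 = 3/2
9 + 1/(3/2) = 9 + 2/3 = 29/3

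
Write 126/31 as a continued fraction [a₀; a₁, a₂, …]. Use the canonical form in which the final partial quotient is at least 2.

Apply division with remainder until the remainder is 0:
126 ÷ 31 → quotient 4, remainder 2
31 ÷ 2 → quotient 15, remainder 1
2 ÷ 1 → quotient 2, remainder 0

[4; 15, 2]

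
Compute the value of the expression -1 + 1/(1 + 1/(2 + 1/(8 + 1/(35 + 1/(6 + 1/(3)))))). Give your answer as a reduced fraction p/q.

-5363/16757

Start with 3.
6 + 1/(3/1) = 6 + 1/3 = 19/3
35 + 1/(19/3) = 35 + 3/19 = 668/19
8 + 1/(668/19) = 8 + 19/668 = 5363/668
2 + 1/(5363/668) = 2 + 668/5363 = 11394/5363
1 + 1/(11394/5363) = 1 + 5363/11394 = 16757/11394
-1 + 1/(16757/11394) = -1 + 11394/16757 = -5363/16757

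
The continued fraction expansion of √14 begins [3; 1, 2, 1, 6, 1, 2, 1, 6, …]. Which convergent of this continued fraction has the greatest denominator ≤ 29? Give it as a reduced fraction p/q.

101/27

a_0 = 3: 3/1  (≤ bound)
a_1 = 1: 4/1  (≤ bound)
a_2 = 2: 11/3  (≤ bound)
a_3 = 1: 15/4  (≤ bound)
a_4 = 6: 101/27  (≤ bound)
a_5 = 1: 116/31  (> 29, stop)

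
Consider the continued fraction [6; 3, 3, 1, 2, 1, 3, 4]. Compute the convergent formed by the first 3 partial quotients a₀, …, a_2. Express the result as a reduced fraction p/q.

63/10

Start with 3.
3 + 1/(3/1) = 3 + 1/3 = 10/3
6 + 1/(10/3) = 6 + 3/10 = 63/10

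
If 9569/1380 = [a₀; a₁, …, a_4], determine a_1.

1

Run the Euclidean algorithm, recording each quotient:
9569 = 6·1380 + 1289, so a_0 = 6
1380 = 1·1289 + 91, so a_1 = 1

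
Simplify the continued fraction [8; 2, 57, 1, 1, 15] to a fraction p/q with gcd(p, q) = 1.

30559/3597

Compute successive convergents:
a_0 = 8: 8/1
a_1 = 2: 17/2
a_2 = 57: 977/115
a_3 = 1: 994/117
a_4 = 1: 1971/232
a_5 = 15: 30559/3597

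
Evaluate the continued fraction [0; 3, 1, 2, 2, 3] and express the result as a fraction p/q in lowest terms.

24/89

Work from the innermost term outward:
Start with 3.
2 + 1/(3/1) = 2 + 1/3 = 7/3
2 + 1/(7/3) = 2 + 3/7 = 17/7
1 + 1/(17/7) = 1 + 7/17 = 24/17
3 + 1/(24/17) = 3 + 17/24 = 89/24
0 + 1/(89/24) = 0 + 24/89 = 24/89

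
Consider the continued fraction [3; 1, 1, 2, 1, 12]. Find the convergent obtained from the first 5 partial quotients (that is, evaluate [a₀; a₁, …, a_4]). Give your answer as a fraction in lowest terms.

Start with 1.
2 + 1/(1/1) = 2 + 1/1 = 3/1
1 + 1/(3/1) = 1 + 1/3 = 4/3
1 + 1/(4/3) = 1 + 3/4 = 7/4
3 + 1/(7/4) = 3 + 4/7 = 25/7

25/7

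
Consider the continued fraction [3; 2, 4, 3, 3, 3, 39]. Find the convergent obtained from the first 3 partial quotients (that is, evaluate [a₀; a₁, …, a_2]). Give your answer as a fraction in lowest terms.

Start with 4.
2 + 1/(4/1) = 2 + 1/4 = 9/4
3 + 1/(9/4) = 3 + 4/9 = 31/9

31/9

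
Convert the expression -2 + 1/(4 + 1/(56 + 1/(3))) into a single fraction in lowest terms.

Collapse the nested fraction from the inside out:
Start with 3.
56 + 1/(3/1) = 56 + 1/3 = 169/3
4 + 1/(169/3) = 4 + 3/169 = 679/169
-2 + 1/(679/169) = -2 + 169/679 = -1189/679

-1189/679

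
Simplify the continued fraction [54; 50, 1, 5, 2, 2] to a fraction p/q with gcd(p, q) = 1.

Work from the innermost term outward:
Start with 2.
2 + 1/(2/1) = 2 + 1/2 = 5/2
5 + 1/(5/2) = 5 + 2/5 = 27/5
1 + 1/(27/5) = 1 + 5/27 = 32/27
50 + 1/(32/27) = 50 + 27/32 = 1627/32
54 + 1/(1627/32) = 54 + 32/1627 = 87890/1627

87890/1627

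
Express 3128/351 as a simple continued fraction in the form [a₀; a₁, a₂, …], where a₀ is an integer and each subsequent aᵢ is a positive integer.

Apply division with remainder until the remainder is 0:
3128 = 8·351 + 320, so a_0 = 8
351 = 1·320 + 31, so a_1 = 1
320 = 10·31 + 10, so a_2 = 10
31 = 3·10 + 1, so a_3 = 3
10 = 10·1 + 0, so a_4 = 10

[8; 1, 10, 3, 10]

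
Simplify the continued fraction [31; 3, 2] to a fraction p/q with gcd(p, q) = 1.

Build up convergents one term at a time:
a_0 = 31: 31/1
a_1 = 3: 94/3
a_2 = 2: 219/7

219/7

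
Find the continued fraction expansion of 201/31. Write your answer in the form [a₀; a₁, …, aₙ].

Repeatedly divide and take the remainder:
201 = 6·31 + 15, so a_0 = 6
31 = 2·15 + 1, so a_1 = 2
15 = 15·1 + 0, so a_2 = 15

[6; 2, 15]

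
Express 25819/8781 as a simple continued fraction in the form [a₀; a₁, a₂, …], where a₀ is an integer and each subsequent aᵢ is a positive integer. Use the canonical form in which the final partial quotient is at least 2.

[2; 1, 15, 1, 3, 7, 1, 15]

Apply division with remainder until the remainder is 0:
25819 ÷ 8781 → quotient 2, remainder 8257
8781 ÷ 8257 → quotient 1, remainder 524
8257 ÷ 524 → quotient 15, remainder 397
524 ÷ 397 → quotient 1, remainder 127
397 ÷ 127 → quotient 3, remainder 16
127 ÷ 16 → quotient 7, remainder 15
16 ÷ 15 → quotient 1, remainder 1
15 ÷ 1 → quotient 15, remainder 0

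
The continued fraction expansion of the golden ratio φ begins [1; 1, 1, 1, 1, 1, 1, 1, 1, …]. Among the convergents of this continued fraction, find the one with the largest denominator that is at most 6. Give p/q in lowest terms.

8/5

a_0 = 1: 1/1  (≤ bound)
a_1 = 1: 2/1  (≤ bound)
a_2 = 1: 3/2  (≤ bound)
a_3 = 1: 5/3  (≤ bound)
a_4 = 1: 8/5  (≤ bound)
a_5 = 1: 13/8  (> 6, stop)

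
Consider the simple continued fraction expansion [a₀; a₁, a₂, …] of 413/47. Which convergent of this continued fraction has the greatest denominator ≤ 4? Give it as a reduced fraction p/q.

35/4

a_0 = 8: 8/1  (≤ bound)
a_1 = 1: 9/1  (≤ bound)
a_2 = 3: 35/4  (≤ bound)
a_3 = 1: 44/5  (> 4, stop)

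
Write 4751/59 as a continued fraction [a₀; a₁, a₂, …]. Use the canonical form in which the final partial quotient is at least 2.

[80; 1, 1, 9, 3]

4751 = 80·59 + 31, so a_0 = 80
59 = 1·31 + 28, so a_1 = 1
31 = 1·28 + 3, so a_2 = 1
28 = 9·3 + 1, so a_3 = 9
3 = 3·1 + 0, so a_4 = 3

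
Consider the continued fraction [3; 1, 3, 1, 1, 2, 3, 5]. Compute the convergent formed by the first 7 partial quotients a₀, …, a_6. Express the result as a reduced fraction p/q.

a_0 = 3: 3/1
a_1 = 1: 4/1
a_2 = 3: 15/4
a_3 = 1: 19/5
a_4 = 1: 34/9
a_5 = 2: 87/23
a_6 = 3: 295/78

295/78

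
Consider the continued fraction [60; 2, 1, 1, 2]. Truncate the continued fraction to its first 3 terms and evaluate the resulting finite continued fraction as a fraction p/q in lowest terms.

a_0 = 60: 60/1
a_1 = 2: 121/2
a_2 = 1: 181/3

181/3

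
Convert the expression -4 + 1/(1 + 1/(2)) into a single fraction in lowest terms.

-10/3

a_0 = -4: -4/1
a_1 = 1: -3/1
a_2 = 2: -10/3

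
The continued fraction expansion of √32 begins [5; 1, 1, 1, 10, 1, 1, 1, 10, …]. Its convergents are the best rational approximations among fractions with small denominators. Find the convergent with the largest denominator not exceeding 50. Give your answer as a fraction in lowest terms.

198/35

a_0 = 5: 5/1  (≤ bound)
a_1 = 1: 6/1  (≤ bound)
a_2 = 1: 11/2  (≤ bound)
a_3 = 1: 17/3  (≤ bound)
a_4 = 10: 181/32  (≤ bound)
a_5 = 1: 198/35  (≤ bound)
a_6 = 1: 379/67  (> 50, stop)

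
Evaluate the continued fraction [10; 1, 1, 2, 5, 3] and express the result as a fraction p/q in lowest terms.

a_0 = 10: 10/1
a_1 = 1: 11/1
a_2 = 1: 21/2
a_3 = 2: 53/5
a_4 = 5: 286/27
a_5 = 3: 911/86

911/86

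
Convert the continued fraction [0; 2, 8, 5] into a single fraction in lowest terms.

a_0 = 0: 0/1
a_1 = 2: 1/2
a_2 = 8: 8/17
a_3 = 5: 41/87

41/87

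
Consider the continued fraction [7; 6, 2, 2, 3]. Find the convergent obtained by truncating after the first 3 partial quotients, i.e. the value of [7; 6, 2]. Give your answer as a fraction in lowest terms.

93/13

Start with 2.
6 + 1/(2/1) = 6 + 1/2 = 13/2
7 + 1/(13/2) = 7 + 2/13 = 93/13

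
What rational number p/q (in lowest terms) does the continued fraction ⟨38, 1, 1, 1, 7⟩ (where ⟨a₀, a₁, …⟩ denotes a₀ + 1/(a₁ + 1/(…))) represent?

889/23

a_0 = 38: 38/1
a_1 = 1: 39/1
a_2 = 1: 77/2
a_3 = 1: 116/3
a_4 = 7: 889/23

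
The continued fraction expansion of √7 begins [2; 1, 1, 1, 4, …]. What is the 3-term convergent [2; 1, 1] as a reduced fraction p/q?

5/2

Start with 1.
1 + 1/(1/1) = 1 + 1/1 = 2/1
2 + 1/(2/1) = 2 + 1/2 = 5/2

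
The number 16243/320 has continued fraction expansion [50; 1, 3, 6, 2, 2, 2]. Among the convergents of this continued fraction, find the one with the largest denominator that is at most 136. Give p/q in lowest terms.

6751/133

a_0 = 50: 50/1  (≤ bound)
a_1 = 1: 51/1  (≤ bound)
a_2 = 3: 203/4  (≤ bound)
a_3 = 6: 1269/25  (≤ bound)
a_4 = 2: 2741/54  (≤ bound)
a_5 = 2: 6751/133  (≤ bound)
a_6 = 2: 16243/320  (> 136, stop)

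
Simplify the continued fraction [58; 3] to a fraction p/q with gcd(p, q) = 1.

a_0 = 58: 58/1
a_1 = 3: 175/3

175/3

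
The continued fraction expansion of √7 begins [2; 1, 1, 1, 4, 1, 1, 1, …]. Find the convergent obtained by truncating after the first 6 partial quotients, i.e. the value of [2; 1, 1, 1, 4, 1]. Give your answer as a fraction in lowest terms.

45/17

a_0 = 2: 2/1
a_1 = 1: 3/1
a_2 = 1: 5/2
a_3 = 1: 8/3
a_4 = 4: 37/14
a_5 = 1: 45/17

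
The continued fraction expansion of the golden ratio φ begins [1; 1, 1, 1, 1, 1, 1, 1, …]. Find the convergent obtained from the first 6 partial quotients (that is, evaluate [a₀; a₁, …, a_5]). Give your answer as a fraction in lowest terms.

13/8

Work from the innermost term outward:
Start with 1.
1 + 1/(1/1) = 1 + 1/1 = 2/1
1 + 1/(2/1) = 1 + 1/2 = 3/2
1 + 1/(3/2) = 1 + 2/3 = 5/3
1 + 1/(5/3) = 1 + 3/5 = 8/5
1 + 1/(8/5) = 1 + 5/8 = 13/8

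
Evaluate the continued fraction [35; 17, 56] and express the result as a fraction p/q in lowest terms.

33411/953

Work from the innermost term outward:
Start with 56.
17 + 1/(56/1) = 17 + 1/56 = 953/56
35 + 1/(953/56) = 35 + 56/953 = 33411/953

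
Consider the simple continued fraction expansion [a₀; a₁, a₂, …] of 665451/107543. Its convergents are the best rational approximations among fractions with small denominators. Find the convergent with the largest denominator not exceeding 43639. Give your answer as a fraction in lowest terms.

a_0 = 6: 6/1  (≤ bound)
a_1 = 5: 31/5  (≤ bound)
a_2 = 3: 99/16  (≤ bound)
a_3 = 14: 1417/229  (≤ bound)
a_4 = 3: 4350/703  (≤ bound)
a_5 = 50: 218917/35379  (≤ bound)
a_6 = 1: 223267/36082  (≤ bound)
a_7 = 2: 665451/107543  (> 43639, stop)

223267/36082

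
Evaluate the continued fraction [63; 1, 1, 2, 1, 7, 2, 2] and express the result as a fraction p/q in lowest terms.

Collapse the nested fraction from the inside out:
Start with 2.
2 + 1/(2/1) = 2 + 1/2 = 5/2
7 + 1/(5/2) = 7 + 2/5 = 37/5
1 + 1/(37/5) = 1 + 5/37 = 42/37
2 + 1/(42/37) = 2 + 37/42 = 121/42
1 + 1/(121/42) = 1 + 42/121 = 163/121
1 + 1/(163/121) = 1 + 121/163 = 284/163
63 + 1/(284/163) = 63 + 163/284 = 18055/284

18055/284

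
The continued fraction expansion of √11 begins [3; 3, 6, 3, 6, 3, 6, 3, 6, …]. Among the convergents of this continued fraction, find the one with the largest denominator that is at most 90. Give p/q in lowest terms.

199/60

List convergents until the denominator exceeds the bound:
a_0 = 3: 3/1  (≤ bound)
a_1 = 3: 10/3  (≤ bound)
a_2 = 6: 63/19  (≤ bound)
a_3 = 3: 199/60  (≤ bound)
a_4 = 6: 1257/379  (> 90, stop)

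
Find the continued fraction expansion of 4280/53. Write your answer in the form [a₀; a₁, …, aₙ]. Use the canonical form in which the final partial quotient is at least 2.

Repeatedly divide and take the remainder:
⌊4280/53⌋ = 80, remainder 40
⌊53/40⌋ = 1, remainder 13
⌊40/13⌋ = 3, remainder 1
⌊13/1⌋ = 13, remainder 0

[80; 1, 3, 13]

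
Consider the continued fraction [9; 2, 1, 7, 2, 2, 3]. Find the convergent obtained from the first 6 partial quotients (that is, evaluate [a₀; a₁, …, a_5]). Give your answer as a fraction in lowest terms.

Compute successive convergents:
a_0 = 9: 9/1
a_1 = 2: 19/2
a_2 = 1: 28/3
a_3 = 7: 215/23
a_4 = 2: 458/49
a_5 = 2: 1131/121

1131/121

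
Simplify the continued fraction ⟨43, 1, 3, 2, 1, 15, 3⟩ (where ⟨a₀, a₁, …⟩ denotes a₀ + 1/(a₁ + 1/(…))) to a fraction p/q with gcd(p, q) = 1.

Start with 3.
15 + 1/(3/1) = 15 + 1/3 = 46/3
1 + 1/(46/3) = 1 + 3/46 = 49/46
2 + 1/(49/46) = 2 + 46/49 = 144/49
3 + 1/(144/49) = 3 + 49/144 = 481/144
1 + 1/(481/144) = 1 + 144/481 = 625/481
43 + 1/(625/481) = 43 + 481/625 = 27356/625

27356/625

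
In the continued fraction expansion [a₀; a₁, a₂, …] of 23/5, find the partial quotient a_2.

1

23 ÷ 5 → quotient 4, remainder 3
5 ÷ 3 → quotient 1, remainder 2
3 ÷ 2 → quotient 1, remainder 1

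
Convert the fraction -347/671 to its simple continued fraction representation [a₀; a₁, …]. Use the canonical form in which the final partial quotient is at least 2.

-347 = -1·671 + 324, so a_0 = -1
671 = 2·324 + 23, so a_1 = 2
324 = 14·23 + 2, so a_2 = 14
23 = 11·2 + 1, so a_3 = 11
2 = 2·1 + 0, so a_4 = 2

[-1; 2, 14, 11, 2]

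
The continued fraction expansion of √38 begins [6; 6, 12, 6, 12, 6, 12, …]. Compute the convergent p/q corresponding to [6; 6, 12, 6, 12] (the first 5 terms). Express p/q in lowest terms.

33294/5401

Starting at the tail and folding back:
Start with 12.
6 + 1/(12/1) = 6 + 1/12 = 73/12
12 + 1/(73/12) = 12 + 12/73 = 888/73
6 + 1/(888/73) = 6 + 73/888 = 5401/888
6 + 1/(5401/888) = 6 + 888/5401 = 33294/5401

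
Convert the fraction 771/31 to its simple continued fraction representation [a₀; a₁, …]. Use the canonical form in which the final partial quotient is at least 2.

[24; 1, 6, 1, 3]

⌊771/31⌋ = 24, remainder 27
⌊31/27⌋ = 1, remainder 4
⌊27/4⌋ = 6, remainder 3
⌊4/3⌋ = 1, remainder 1
⌊3/1⌋ = 3, remainder 0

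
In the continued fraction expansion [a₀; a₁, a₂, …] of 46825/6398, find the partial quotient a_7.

⌊46825/6398⌋ = 7, remainder 2039
⌊6398/2039⌋ = 3, remainder 281
⌊2039/281⌋ = 7, remainder 72
⌊281/72⌋ = 3, remainder 65
⌊72/65⌋ = 1, remainder 7
⌊65/7⌋ = 9, remainder 2
⌊7/2⌋ = 3, remainder 1
⌊2/1⌋ = 2, remainder 0

2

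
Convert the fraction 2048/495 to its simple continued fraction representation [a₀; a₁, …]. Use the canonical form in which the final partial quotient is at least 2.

Repeatedly divide and take the remainder:
2048 ÷ 495 → quotient 4, remainder 68
495 ÷ 68 → quotient 7, remainder 19
68 ÷ 19 → quotient 3, remainder 11
19 ÷ 11 → quotient 1, remainder 8
11 ÷ 8 → quotient 1, remainder 3
8 ÷ 3 → quotient 2, remainder 2
3 ÷ 2 → quotient 1, remainder 1
2 ÷ 1 → quotient 2, remainder 0

[4; 7, 3, 1, 1, 2, 1, 2]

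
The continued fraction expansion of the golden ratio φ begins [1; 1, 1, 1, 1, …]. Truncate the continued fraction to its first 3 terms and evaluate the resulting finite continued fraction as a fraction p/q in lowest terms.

Collapse the nested fraction from the inside out:
Start with 1.
1 + 1/(1/1) = 1 + 1/1 = 2/1
1 + 1/(2/1) = 1 + 1/2 = 3/2

3/2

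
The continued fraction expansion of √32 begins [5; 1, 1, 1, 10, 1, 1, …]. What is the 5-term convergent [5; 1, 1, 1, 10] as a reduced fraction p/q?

181/32

Start with 10.
1 + 1/(10/1) = 1 + 1/10 = 11/10
1 + 1/(11/10) = 1 + 10/11 = 21/11
1 + 1/(21/11) = 1 + 11/21 = 32/21
5 + 1/(32/21) = 5 + 21/32 = 181/32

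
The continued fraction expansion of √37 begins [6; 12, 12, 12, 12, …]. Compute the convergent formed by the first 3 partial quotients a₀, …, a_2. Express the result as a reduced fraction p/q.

882/145

Starting at the tail and folding back:
Start with 12.
12 + 1/(12/1) = 12 + 1/12 = 145/12
6 + 1/(145/12) = 6 + 12/145 = 882/145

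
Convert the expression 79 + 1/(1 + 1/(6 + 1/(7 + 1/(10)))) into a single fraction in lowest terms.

Use the convergent recurrence hₖ = aₖ·hₖ₋₁ + hₖ₋₂ (and likewise for the denominators kₖ):
a_0 = 79: 79/1
a_1 = 1: 80/1
a_2 = 6: 559/7
a_3 = 7: 3993/50
a_4 = 10: 40489/507

40489/507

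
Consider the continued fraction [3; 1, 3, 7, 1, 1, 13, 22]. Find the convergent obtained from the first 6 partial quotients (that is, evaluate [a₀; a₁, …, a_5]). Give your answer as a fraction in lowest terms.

Use the convergent recurrence hₖ = aₖ·hₖ₋₁ + hₖ₋₂ (and likewise for the denominators kₖ):
a_0 = 3: 3/1
a_1 = 1: 4/1
a_2 = 3: 15/4
a_3 = 7: 109/29
a_4 = 1: 124/33
a_5 = 1: 233/62

233/62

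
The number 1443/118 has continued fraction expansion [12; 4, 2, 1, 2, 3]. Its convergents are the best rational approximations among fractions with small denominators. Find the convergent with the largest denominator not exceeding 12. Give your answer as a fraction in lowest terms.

List convergents until the denominator exceeds the bound:
a_0 = 12: 12/1  (≤ bound)
a_1 = 4: 49/4  (≤ bound)
a_2 = 2: 110/9  (≤ bound)
a_3 = 1: 159/13  (> 12, stop)

110/9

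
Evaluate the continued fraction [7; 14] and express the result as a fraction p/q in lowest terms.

99/14

Starting at the tail and folding back:
Start with 14.
7 + 1/(14/1) = 7 + 1/14 = 99/14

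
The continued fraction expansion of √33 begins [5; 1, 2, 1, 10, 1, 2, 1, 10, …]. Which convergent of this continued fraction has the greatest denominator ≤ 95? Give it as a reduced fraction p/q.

List convergents until the denominator exceeds the bound:
a_0 = 5: 5/1  (≤ bound)
a_1 = 1: 6/1  (≤ bound)
a_2 = 2: 17/3  (≤ bound)
a_3 = 1: 23/4  (≤ bound)
a_4 = 10: 247/43  (≤ bound)
a_5 = 1: 270/47  (≤ bound)
a_6 = 2: 787/137  (> 95, stop)

270/47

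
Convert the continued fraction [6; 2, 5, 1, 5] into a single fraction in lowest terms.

491/76

Build up convergents one term at a time:
a_0 = 6: 6/1
a_1 = 2: 13/2
a_2 = 5: 71/11
a_3 = 1: 84/13
a_4 = 5: 491/76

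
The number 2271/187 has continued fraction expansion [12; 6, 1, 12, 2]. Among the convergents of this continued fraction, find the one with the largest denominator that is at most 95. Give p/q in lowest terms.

a_0 = 12: 12/1  (≤ bound)
a_1 = 6: 73/6  (≤ bound)
a_2 = 1: 85/7  (≤ bound)
a_3 = 12: 1093/90  (≤ bound)
a_4 = 2: 2271/187  (> 95, stop)

1093/90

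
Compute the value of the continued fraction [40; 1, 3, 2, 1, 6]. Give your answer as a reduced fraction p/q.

3547/87

Start with 6.
1 + 1/(6/1) = 1 + 1/6 = 7/6
2 + 1/(7/6) = 2 + 6/7 = 20/7
3 + 1/(20/7) = 3 + 7/20 = 67/20
1 + 1/(67/20) = 1 + 20/67 = 87/67
40 + 1/(87/67) = 40 + 67/87 = 3547/87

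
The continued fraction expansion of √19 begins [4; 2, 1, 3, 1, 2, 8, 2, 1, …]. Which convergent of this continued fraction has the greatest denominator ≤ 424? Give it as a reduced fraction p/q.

1421/326

List convergents until the denominator exceeds the bound:
a_0 = 4: 4/1  (≤ bound)
a_1 = 2: 9/2  (≤ bound)
a_2 = 1: 13/3  (≤ bound)
a_3 = 3: 48/11  (≤ bound)
a_4 = 1: 61/14  (≤ bound)
a_5 = 2: 170/39  (≤ bound)
a_6 = 8: 1421/326  (≤ bound)
a_7 = 2: 3012/691  (> 424, stop)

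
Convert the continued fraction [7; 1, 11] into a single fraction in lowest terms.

Starting at the tail and folding back:
Start with 11.
1 + 1/(11/1) = 1 + 1/11 = 12/11
7 + 1/(12/11) = 7 + 11/12 = 95/12

95/12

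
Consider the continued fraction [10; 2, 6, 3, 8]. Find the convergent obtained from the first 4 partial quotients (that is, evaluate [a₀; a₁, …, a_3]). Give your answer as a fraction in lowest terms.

Start with 3.
6 + 1/(3/1) = 6 + 1/3 = 19/3
2 + 1/(19/3) = 2 + 3/19 = 41/19
10 + 1/(41/19) = 10 + 19/41 = 429/41

429/41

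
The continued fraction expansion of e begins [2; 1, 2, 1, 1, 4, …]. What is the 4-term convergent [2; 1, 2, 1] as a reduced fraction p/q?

11/4

Starting at the tail and folding back:
Start with 1.
2 + 1/(1/1) = 2 + 1/1 = 3/1
1 + 1/(3/1) = 1 + 1/3 = 4/3
2 + 1/(4/3) = 2 + 3/4 = 11/4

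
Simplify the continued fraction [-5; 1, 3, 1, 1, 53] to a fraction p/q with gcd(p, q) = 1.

Collapse the nested fraction from the inside out:
Start with 53.
1 + 1/(53/1) = 1 + 1/53 = 54/53
1 + 1/(54/53) = 1 + 53/54 = 107/54
3 + 1/(107/54) = 3 + 54/107 = 375/107
1 + 1/(375/107) = 1 + 107/375 = 482/375
-5 + 1/(482/375) = -5 + 375/482 = -2035/482

-2035/482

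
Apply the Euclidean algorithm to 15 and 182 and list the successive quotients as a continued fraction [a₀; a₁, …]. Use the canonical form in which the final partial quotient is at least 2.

[0; 12, 7, 2]

15 = 0·182 + 15, so a_0 = 0
182 = 12·15 + 2, so a_1 = 12
15 = 7·2 + 1, so a_2 = 7
2 = 2·1 + 0, so a_3 = 2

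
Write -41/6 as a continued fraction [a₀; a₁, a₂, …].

[-7; 6]

-41 = -7·6 + 1, so a_0 = -7
6 = 6·1 + 0, so a_1 = 6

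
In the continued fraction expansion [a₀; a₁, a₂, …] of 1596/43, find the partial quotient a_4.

2

Run the Euclidean algorithm, recording each quotient:
1596 = 37·43 + 5, so a_0 = 37
43 = 8·5 + 3, so a_1 = 8
5 = 1·3 + 2, so a_2 = 1
3 = 1·2 + 1, so a_3 = 1
2 = 2·1 + 0, so a_4 = 2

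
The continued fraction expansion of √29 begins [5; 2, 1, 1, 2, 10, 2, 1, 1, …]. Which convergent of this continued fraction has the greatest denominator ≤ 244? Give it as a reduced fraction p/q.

List convergents until the denominator exceeds the bound:
a_0 = 5: 5/1  (≤ bound)
a_1 = 2: 11/2  (≤ bound)
a_2 = 1: 16/3  (≤ bound)
a_3 = 1: 27/5  (≤ bound)
a_4 = 2: 70/13  (≤ bound)
a_5 = 10: 727/135  (≤ bound)
a_6 = 2: 1524/283  (> 244, stop)

727/135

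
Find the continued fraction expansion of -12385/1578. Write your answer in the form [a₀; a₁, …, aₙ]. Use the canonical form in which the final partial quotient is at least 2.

[-8; 6, 1, 1, 1, 1, 15, 3]

Run the Euclidean algorithm, recording each quotient:
-12385 ÷ 1578 → quotient -8, remainder 239
1578 ÷ 239 → quotient 6, remainder 144
239 ÷ 144 → quotient 1, remainder 95
144 ÷ 95 → quotient 1, remainder 49
95 ÷ 49 → quotient 1, remainder 46
49 ÷ 46 → quotient 1, remainder 3
46 ÷ 3 → quotient 15, remainder 1
3 ÷ 1 → quotient 3, remainder 0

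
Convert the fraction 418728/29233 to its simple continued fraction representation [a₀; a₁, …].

[14; 3, 11, 2, 1, 34, 8]

⌊418728/29233⌋ = 14, remainder 9466
⌊29233/9466⌋ = 3, remainder 835
⌊9466/835⌋ = 11, remainder 281
⌊835/281⌋ = 2, remainder 273
⌊281/273⌋ = 1, remainder 8
⌊273/8⌋ = 34, remainder 1
⌊8/1⌋ = 8, remainder 0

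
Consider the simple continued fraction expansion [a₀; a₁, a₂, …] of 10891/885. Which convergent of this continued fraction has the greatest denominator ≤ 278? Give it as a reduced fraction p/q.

a_0 = 12: 12/1  (≤ bound)
a_1 = 3: 37/3  (≤ bound)
a_2 = 3: 123/10  (≤ bound)
a_3 = 1: 160/13  (≤ bound)
a_4 = 3: 603/49  (≤ bound)
a_5 = 4: 2572/209  (≤ bound)
a_6 = 4: 10891/885  (> 278, stop)

2572/209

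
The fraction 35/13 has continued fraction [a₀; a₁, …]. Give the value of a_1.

Repeatedly divide and take the remainder:
35 = 2·13 + 9, so a_0 = 2
13 = 1·9 + 4, so a_1 = 1

1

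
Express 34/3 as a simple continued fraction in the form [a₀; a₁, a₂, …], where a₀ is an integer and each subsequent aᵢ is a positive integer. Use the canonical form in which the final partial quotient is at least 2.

⌊34/3⌋ = 11, remainder 1
⌊3/1⌋ = 3, remainder 0

[11; 3]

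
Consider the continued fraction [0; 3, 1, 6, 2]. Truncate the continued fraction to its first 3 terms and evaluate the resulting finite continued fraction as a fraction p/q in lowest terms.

1/4

Start with 1.
3 + 1/(1/1) = 3 + 1/1 = 4/1
0 + 1/(4/1) = 0 + 1/4 = 1/4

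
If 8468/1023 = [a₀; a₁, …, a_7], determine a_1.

3

8468 = 8·1023 + 284, so a_0 = 8
1023 = 3·284 + 171, so a_1 = 3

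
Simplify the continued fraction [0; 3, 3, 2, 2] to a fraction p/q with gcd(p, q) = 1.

Use the convergent recurrence hₖ = aₖ·hₖ₋₁ + hₖ₋₂ (and likewise for the denominators kₖ):
a_0 = 0: 0/1
a_1 = 3: 1/3
a_2 = 3: 3/10
a_3 = 2: 7/23
a_4 = 2: 17/56

17/56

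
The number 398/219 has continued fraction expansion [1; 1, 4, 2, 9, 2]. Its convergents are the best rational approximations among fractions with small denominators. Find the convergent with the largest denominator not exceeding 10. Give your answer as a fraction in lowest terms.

List convergents until the denominator exceeds the bound:
a_0 = 1: 1/1  (≤ bound)
a_1 = 1: 2/1  (≤ bound)
a_2 = 4: 9/5  (≤ bound)
a_3 = 2: 20/11  (> 10, stop)

9/5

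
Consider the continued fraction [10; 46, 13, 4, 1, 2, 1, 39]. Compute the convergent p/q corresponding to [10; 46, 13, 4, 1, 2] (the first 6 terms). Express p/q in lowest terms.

85425/8524

Collapse the nested fraction from the inside out:
Start with 2.
1 + 1/(2/1) = 1 + 1/2 = 3/2
4 + 1/(3/2) = 4 + 2/3 = 14/3
13 + 1/(14/3) = 13 + 3/14 = 185/14
46 + 1/(185/14) = 46 + 14/185 = 8524/185
10 + 1/(8524/185) = 10 + 185/8524 = 85425/8524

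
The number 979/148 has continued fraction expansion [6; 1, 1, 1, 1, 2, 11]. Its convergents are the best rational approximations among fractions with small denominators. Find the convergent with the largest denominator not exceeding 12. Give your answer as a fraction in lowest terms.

a_0 = 6: 6/1  (≤ bound)
a_1 = 1: 7/1  (≤ bound)
a_2 = 1: 13/2  (≤ bound)
a_3 = 1: 20/3  (≤ bound)
a_4 = 1: 33/5  (≤ bound)
a_5 = 2: 86/13  (> 12, stop)

33/5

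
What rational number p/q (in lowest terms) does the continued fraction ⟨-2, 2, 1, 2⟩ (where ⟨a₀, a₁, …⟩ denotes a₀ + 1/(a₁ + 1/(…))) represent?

-13/8

Compute successive convergents:
a_0 = -2: -2/1
a_1 = 2: -3/2
a_2 = 1: -5/3
a_3 = 2: -13/8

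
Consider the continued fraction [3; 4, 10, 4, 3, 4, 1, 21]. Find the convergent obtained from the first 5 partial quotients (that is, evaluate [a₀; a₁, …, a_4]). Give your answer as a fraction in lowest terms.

Start with 3.
4 + 1/(3/1) = 4 + 1/3 = 13/3
10 + 1/(13/3) = 10 + 3/13 = 133/13
4 + 1/(133/13) = 4 + 13/133 = 545/133
3 + 1/(545/133) = 3 + 133/545 = 1768/545

1768/545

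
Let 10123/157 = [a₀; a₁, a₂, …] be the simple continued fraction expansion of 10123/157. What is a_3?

⌊10123/157⌋ = 64, remainder 75
⌊157/75⌋ = 2, remainder 7
⌊75/7⌋ = 10, remainder 5
⌊7/5⌋ = 1, remainder 2

1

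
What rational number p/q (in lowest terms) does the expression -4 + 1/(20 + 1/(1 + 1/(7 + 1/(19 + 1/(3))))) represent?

Start with 3.
19 + 1/(3/1) = 19 + 1/3 = 58/3
7 + 1/(58/3) = 7 + 3/58 = 409/58
1 + 1/(409/58) = 1 + 58/409 = 467/409
20 + 1/(467/409) = 20 + 409/467 = 9749/467
-4 + 1/(9749/467) = -4 + 467/9749 = -38529/9749

-38529/9749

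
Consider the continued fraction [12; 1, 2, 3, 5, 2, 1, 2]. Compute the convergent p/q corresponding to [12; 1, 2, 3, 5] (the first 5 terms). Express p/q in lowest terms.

673/53

Compute successive convergents:
a_0 = 12: 12/1
a_1 = 1: 13/1
a_2 = 2: 38/3
a_3 = 3: 127/10
a_4 = 5: 673/53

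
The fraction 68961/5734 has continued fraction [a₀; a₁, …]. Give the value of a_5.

3

Repeatedly divide and take the remainder:
68961 = 12·5734 + 153, so a_0 = 12
5734 = 37·153 + 73, so a_1 = 37
153 = 2·73 + 7, so a_2 = 2
73 = 10·7 + 3, so a_3 = 10
7 = 2·3 + 1, so a_4 = 2
3 = 3·1 + 0, so a_5 = 3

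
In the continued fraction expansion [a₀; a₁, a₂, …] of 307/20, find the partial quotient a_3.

⌊307/20⌋ = 15, remainder 7
⌊20/7⌋ = 2, remainder 6
⌊7/6⌋ = 1, remainder 1
⌊6/1⌋ = 6, remainder 0

6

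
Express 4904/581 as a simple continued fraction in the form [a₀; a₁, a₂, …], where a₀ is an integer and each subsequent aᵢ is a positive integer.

[8; 2, 3, 1, 2, 2, 4, 2]

Apply division with remainder until the remainder is 0:
4904 = 8·581 + 256, so a_0 = 8
581 = 2·256 + 69, so a_1 = 2
256 = 3·69 + 49, so a_2 = 3
69 = 1·49 + 20, so a_3 = 1
49 = 2·20 + 9, so a_4 = 2
20 = 2·9 + 2, so a_5 = 2
9 = 4·2 + 1, so a_6 = 4
2 = 2·1 + 0, so a_7 = 2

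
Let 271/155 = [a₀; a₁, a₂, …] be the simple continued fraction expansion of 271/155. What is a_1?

Repeatedly divide and take the remainder:
⌊271/155⌋ = 1, remainder 116
⌊155/116⌋ = 1, remainder 39

1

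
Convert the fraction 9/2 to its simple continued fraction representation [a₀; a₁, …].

9 ÷ 2 → quotient 4, remainder 1
2 ÷ 1 → quotient 2, remainder 0

[4; 2]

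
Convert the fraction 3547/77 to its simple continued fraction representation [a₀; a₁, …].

[46; 15, 2, 2]

3547 = 46·77 + 5, so a_0 = 46
77 = 15·5 + 2, so a_1 = 15
5 = 2·2 + 1, so a_2 = 2
2 = 2·1 + 0, so a_3 = 2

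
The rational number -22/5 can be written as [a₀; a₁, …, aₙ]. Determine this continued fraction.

[-5; 1, 1, 2]

Run the Euclidean algorithm, recording each quotient:
-22 ÷ 5 → quotient -5, remainder 3
5 ÷ 3 → quotient 1, remainder 2
3 ÷ 2 → quotient 1, remainder 1
2 ÷ 1 → quotient 2, remainder 0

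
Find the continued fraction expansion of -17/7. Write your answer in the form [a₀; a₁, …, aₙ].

⌊-17/7⌋ = -3, remainder 4
⌊7/4⌋ = 1, remainder 3
⌊4/3⌋ = 1, remainder 1
⌊3/1⌋ = 3, remainder 0

[-3; 1, 1, 3]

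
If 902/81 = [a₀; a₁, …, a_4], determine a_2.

2

902 ÷ 81 → quotient 11, remainder 11
81 ÷ 11 → quotient 7, remainder 4
11 ÷ 4 → quotient 2, remainder 3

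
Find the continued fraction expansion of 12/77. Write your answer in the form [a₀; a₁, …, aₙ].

⌊12/77⌋ = 0, remainder 12
⌊77/12⌋ = 6, remainder 5
⌊12/5⌋ = 2, remainder 2
⌊5/2⌋ = 2, remainder 1
⌊2/1⌋ = 2, remainder 0

[0; 6, 2, 2, 2]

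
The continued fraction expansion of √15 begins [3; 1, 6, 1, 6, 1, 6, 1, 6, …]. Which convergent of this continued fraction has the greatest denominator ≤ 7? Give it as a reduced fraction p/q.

a_0 = 3: 3/1  (≤ bound)
a_1 = 1: 4/1  (≤ bound)
a_2 = 6: 27/7  (≤ bound)
a_3 = 1: 31/8  (> 7, stop)

27/7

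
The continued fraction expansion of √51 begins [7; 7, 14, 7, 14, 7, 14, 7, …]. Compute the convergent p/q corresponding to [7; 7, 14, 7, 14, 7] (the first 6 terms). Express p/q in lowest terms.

499850/69993

Start with 7.
14 + 1/(7/1) = 14 + 1/7 = 99/7
7 + 1/(99/7) = 7 + 7/99 = 700/99
14 + 1/(700/99) = 14 + 99/700 = 9899/700
7 + 1/(9899/700) = 7 + 700/9899 = 69993/9899
7 + 1/(69993/9899) = 7 + 9899/69993 = 499850/69993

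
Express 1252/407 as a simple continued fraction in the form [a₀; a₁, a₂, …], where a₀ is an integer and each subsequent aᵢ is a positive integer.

[3; 13, 7, 1, 3]

Run the Euclidean algorithm, recording each quotient:
⌊1252/407⌋ = 3, remainder 31
⌊407/31⌋ = 13, remainder 4
⌊31/4⌋ = 7, remainder 3
⌊4/3⌋ = 1, remainder 1
⌊3/1⌋ = 3, remainder 0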